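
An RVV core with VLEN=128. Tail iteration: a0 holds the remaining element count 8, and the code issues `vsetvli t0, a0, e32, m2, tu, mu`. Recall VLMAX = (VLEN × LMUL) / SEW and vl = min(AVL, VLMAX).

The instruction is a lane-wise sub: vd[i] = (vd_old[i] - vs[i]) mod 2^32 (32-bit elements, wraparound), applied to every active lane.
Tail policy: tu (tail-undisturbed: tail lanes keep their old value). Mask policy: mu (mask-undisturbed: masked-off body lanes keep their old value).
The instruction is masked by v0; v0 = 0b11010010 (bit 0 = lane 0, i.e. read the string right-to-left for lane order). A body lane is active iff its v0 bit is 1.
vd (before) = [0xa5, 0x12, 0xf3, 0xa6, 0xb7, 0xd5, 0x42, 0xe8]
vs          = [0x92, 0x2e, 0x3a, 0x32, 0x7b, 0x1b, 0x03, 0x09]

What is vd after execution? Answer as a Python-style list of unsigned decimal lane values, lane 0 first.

VLMAX = VLEN×LMUL/SEW = 128×2/32 = 8
vl = min(AVL, VLMAX) = min(8, 8) = 8
[0] mask-off/keep = 0xa5
[1] sub(0x12,0x2e) = 0xffffffe4
[2] mask-off/keep = 0xf3
[3] mask-off/keep = 0xa6
[4] sub(0xb7,0x7b) = 0x3c
[5] mask-off/keep = 0xd5
[6] sub(0x42,0x03) = 0x3f
[7] sub(0xe8,0x09) = 0xdf

vd = [165, 4294967268, 243, 166, 60, 213, 63, 223]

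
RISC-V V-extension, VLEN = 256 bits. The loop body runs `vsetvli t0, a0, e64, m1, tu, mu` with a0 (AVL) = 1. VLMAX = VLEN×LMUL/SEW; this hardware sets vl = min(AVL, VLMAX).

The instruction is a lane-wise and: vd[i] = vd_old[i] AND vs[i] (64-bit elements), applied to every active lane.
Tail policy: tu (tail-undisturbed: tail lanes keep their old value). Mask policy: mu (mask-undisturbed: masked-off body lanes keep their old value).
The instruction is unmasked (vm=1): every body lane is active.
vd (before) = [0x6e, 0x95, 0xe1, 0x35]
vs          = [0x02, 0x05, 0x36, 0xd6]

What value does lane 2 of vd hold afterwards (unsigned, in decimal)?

vd[2] = 225

VLMAX = VLEN×LMUL/SEW = 256×1/64 = 4
vl = min(AVL, VLMAX) = min(1, 4) = 1
[0] and(0x6e,0x02) = 0x02
[1] tail/keep = 0x95
[2] tail/keep = 0xe1
[3] tail/keep = 0x35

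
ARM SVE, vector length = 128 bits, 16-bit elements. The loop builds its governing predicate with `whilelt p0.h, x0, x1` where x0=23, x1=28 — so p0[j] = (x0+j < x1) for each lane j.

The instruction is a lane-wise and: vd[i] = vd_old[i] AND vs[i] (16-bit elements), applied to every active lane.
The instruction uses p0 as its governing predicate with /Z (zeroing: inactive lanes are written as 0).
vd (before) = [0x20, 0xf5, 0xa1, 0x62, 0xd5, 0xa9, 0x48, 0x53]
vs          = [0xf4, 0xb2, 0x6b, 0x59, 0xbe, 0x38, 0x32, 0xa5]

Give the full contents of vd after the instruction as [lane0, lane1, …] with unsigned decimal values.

128-bit reg / 16-bit elem → 8 lanes
whilelt: lane j active iff 23+j < 28 → j < 5 → 5 active
  i=0: and(0x20,0xf4) → 32
  i=1: and(0xf5,0xb2) → 176
  i=2: and(0xa1,0x6b) → 33
  i=3: and(0x62,0x59) → 64
  i=4: and(0xd5,0xbe) → 148
  i=5: tail/zero → 0
  i=6: tail/zero → 0
  i=7: tail/zero → 0

vd = [32, 176, 33, 64, 148, 0, 0, 0]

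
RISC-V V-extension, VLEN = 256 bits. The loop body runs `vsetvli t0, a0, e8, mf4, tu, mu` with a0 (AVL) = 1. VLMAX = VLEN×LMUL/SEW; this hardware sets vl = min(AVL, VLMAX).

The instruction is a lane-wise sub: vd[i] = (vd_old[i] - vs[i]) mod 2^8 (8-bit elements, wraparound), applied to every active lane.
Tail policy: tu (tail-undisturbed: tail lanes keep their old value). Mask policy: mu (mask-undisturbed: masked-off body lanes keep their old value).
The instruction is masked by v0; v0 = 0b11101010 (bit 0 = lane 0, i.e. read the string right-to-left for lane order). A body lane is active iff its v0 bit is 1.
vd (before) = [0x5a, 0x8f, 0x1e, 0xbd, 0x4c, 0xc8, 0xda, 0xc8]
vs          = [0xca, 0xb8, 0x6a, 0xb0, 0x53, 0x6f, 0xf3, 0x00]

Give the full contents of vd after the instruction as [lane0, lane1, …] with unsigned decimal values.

vd = [90, 143, 30, 189, 76, 200, 218, 200]

VLMAX = VLEN×LMUL/SEW = 256×1/4/8 = 8
vl = min(AVL, VLMAX) = min(1, 8) = 1
  i=0: mask-off/keep → 90
  i=1: tail/keep → 143
  i=2: tail/keep → 30
  i=3: tail/keep → 189
  i=4: tail/keep → 76
  i=5: tail/keep → 200
  i=6: tail/keep → 218
  i=7: tail/keep → 200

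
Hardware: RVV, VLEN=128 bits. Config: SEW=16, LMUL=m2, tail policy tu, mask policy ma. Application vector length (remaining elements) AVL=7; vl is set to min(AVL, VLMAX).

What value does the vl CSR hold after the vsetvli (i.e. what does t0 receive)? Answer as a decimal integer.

VLMAX = (128 × 2) / 16 = 16 lanes
AVL=7 ≤ VLMAX=16, so vl = 7

vl = 7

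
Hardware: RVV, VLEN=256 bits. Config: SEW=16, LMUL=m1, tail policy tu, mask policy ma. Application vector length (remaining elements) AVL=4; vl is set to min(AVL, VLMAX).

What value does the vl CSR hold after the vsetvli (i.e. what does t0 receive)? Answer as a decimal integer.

VLMAX = (256 × 1) / 16 = 16 lanes
vl ← min(4, 16) = 4

vl = 4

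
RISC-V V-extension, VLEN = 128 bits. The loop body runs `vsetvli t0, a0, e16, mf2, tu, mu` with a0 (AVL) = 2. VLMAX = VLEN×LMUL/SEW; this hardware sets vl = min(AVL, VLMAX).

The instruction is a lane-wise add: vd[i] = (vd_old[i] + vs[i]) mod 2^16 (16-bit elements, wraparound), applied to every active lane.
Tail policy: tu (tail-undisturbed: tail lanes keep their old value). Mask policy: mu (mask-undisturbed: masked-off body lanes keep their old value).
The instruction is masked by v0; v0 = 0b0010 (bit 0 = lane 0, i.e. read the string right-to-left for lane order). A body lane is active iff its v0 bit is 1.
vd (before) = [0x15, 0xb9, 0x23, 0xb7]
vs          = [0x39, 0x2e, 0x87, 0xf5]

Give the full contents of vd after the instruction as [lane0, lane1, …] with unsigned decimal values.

vd = [21, 231, 35, 183]

lanes per group: 128·1/2/16 = 4
vl = min(AVL, VLMAX) = min(2, 4) = 2
[0] mask-off/keep = 0x15
[1] add(0xb9,0x2e) = 0xe7
[2] tail/keep = 0x23
[3] tail/keep = 0xb7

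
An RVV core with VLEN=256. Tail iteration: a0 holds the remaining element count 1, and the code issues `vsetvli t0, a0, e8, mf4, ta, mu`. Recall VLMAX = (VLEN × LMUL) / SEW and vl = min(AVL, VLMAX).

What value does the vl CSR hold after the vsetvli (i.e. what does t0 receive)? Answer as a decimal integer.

vl = 1

VLMAX = (256 × 1/4) / 8 = 8 lanes
vl = min(AVL, VLMAX) = min(1, 8) = 1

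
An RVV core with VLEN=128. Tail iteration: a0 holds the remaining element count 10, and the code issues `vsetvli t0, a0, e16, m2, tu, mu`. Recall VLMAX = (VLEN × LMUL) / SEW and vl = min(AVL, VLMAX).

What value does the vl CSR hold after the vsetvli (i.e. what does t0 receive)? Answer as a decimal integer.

lanes per group: 128·2/16 = 16
AVL=10 ≤ VLMAX=16, so vl = 10

vl = 10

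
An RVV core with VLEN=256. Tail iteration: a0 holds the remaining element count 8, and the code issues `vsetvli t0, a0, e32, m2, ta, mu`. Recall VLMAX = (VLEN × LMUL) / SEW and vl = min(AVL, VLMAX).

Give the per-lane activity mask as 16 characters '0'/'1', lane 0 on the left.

VLMAX = VLEN×LMUL/SEW = 256×2/32 = 16
vl ← min(8, 16) = 8
bits (lane 0 leftmost): 1111111100000000

predicate = 1111111100000000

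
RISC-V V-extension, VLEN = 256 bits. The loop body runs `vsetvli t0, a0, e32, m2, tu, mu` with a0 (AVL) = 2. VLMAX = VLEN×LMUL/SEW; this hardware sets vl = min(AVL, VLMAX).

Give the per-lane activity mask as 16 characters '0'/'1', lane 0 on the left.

predicate = 1100000000000000

VLMAX = VLEN×LMUL/SEW = 256×2/32 = 16
AVL=2 ≤ VLMAX=16, so vl = 2
bits (lane 0 leftmost): 1100000000000000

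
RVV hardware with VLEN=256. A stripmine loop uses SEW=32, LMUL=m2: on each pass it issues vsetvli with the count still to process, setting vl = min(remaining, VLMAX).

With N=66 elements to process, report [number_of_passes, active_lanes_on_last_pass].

lanes per group: 256·2/32 = 16
iterations = ceil(66/16) = 5; final-pass vl = 2

[iterations, last_vl] = [5, 2]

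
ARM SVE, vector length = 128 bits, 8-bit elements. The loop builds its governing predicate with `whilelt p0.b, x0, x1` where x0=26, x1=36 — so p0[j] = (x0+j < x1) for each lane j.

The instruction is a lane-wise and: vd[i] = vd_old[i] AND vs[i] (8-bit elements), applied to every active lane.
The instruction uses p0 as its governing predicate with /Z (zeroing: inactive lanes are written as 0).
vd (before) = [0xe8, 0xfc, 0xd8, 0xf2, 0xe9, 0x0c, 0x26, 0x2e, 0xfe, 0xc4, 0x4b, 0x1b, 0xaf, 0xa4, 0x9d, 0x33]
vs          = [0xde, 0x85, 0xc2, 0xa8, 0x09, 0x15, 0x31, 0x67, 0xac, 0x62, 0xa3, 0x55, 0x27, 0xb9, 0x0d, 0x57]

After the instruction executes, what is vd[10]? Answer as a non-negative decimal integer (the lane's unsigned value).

vd[10] = 0

register lanes = 128/8 = 16
active while 26+j < 36, i.e. j ∈ [0,10) capped at 16 ⇒ 10
lane  0: and(0xe8,0xde) ⇒ 0xc8
lane  1: and(0xfc,0x85) ⇒ 0x84
lane  2: and(0xd8,0xc2) ⇒ 0xc0
lane  3: and(0xf2,0xa8) ⇒ 0xa0
lane  4: and(0xe9,0x09) ⇒ 0x09
lane  5: and(0x0c,0x15) ⇒ 0x04
lane  6: and(0x26,0x31) ⇒ 0x20
lane  7: and(0x2e,0x67) ⇒ 0x26
lane  8: and(0xfe,0xac) ⇒ 0xac
lane  9: and(0xc4,0x62) ⇒ 0x40
lane 10: tail/zero ⇒ 0x00
lane 11: tail/zero ⇒ 0x00
lane 12: tail/zero ⇒ 0x00
lane 13: tail/zero ⇒ 0x00
lane 14: tail/zero ⇒ 0x00
lane 15: tail/zero ⇒ 0x00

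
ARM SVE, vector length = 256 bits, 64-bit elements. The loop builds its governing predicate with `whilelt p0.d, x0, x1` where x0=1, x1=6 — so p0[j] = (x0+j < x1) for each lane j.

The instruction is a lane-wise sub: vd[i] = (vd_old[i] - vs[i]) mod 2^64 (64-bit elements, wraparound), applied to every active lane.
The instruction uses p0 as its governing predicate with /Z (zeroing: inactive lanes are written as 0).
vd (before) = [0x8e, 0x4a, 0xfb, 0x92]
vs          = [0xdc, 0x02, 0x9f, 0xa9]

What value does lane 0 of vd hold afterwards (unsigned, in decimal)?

vd[0] = 18446744073709551538

256-bit reg / 64-bit elem → 4 lanes
whilelt: lane j active iff 1+j < 6 → j < 5 → 4 active
vd[0] sub(0x8e,0xdc) -> 0xffffffffffffffb2
vd[1] sub(0x4a,0x02) -> 0x48
vd[2] sub(0xfb,0x9f) -> 0x5c
vd[3] sub(0x92,0xa9) -> 0xffffffffffffffe9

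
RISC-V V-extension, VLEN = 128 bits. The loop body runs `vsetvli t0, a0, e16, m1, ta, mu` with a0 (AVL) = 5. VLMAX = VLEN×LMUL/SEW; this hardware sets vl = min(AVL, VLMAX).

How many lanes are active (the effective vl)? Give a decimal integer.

vl = 5

VLMAX = VLEN×LMUL/SEW = 128×1/16 = 8
AVL=5 ≤ VLMAX=8, so vl = 5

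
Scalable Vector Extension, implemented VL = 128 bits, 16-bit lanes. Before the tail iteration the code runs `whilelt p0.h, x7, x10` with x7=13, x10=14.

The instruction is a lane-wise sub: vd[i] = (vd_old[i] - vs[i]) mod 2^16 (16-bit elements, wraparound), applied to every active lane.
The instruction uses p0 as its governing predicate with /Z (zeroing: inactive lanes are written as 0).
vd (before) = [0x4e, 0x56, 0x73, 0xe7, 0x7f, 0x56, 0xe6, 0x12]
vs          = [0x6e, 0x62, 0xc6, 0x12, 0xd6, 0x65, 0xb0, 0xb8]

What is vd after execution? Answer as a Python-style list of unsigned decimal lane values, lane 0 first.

vd = [65504, 0, 0, 0, 0, 0, 0, 0]

register lanes = 128/16 = 8
whilelt: lane j active iff 13+j < 14 → j < 1 → 1 active
[0] sub(0x4e,0x6e) = 0xffe0
[1] tail/zero = 0x00
[2] tail/zero = 0x00
[3] tail/zero = 0x00
[4] tail/zero = 0x00
[5] tail/zero = 0x00
[6] tail/zero = 0x00
[7] tail/zero = 0x00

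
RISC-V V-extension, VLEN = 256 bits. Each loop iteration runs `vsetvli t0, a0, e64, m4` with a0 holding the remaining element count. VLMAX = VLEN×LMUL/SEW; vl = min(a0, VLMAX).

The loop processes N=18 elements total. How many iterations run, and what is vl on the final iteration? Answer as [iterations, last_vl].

[iterations, last_vl] = [2, 2]

VLMAX = (256 × 4) / 64 = 16 lanes
18 elements at 16/iter → 2 passes, remainder 2 on the last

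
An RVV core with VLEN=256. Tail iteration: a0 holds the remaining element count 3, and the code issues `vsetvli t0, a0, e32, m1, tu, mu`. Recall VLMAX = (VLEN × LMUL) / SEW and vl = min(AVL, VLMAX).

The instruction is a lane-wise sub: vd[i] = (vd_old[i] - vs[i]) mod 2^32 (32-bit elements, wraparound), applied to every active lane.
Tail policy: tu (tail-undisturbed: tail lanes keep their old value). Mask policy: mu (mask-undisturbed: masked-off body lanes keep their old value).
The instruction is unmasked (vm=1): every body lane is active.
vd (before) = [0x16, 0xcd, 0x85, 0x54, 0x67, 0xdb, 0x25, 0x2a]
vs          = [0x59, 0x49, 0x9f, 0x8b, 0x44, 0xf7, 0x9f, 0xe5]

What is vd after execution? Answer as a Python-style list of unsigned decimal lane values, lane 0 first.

VLMAX = VLEN×LMUL/SEW = 256×1/32 = 8
vl ← min(3, 8) = 3
  i=0: sub(0x16,0x59) → 4294967229
  i=1: sub(0xcd,0x49) → 132
  i=2: sub(0x85,0x9f) → 4294967270
  i=3: tail/keep → 84
  i=4: tail/keep → 103
  i=5: tail/keep → 219
  i=6: tail/keep → 37
  i=7: tail/keep → 42

vd = [4294967229, 132, 4294967270, 84, 103, 219, 37, 42]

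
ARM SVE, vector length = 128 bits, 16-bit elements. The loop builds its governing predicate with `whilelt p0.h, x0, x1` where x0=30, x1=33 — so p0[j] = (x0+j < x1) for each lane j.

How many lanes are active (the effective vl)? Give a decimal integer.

vl = 3

register lanes = 128/16 = 8
active while 30+j < 33, i.e. j ∈ [0,3) capped at 8 ⇒ 3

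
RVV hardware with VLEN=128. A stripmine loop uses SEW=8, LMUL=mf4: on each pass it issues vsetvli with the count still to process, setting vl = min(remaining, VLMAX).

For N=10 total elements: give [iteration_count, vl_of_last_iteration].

[iterations, last_vl] = [3, 2]

lanes per group: 128·1/4/8 = 4
N=10: ⌈10/4⌉ = 3 iters; last vl = 10 − 2×4 = 2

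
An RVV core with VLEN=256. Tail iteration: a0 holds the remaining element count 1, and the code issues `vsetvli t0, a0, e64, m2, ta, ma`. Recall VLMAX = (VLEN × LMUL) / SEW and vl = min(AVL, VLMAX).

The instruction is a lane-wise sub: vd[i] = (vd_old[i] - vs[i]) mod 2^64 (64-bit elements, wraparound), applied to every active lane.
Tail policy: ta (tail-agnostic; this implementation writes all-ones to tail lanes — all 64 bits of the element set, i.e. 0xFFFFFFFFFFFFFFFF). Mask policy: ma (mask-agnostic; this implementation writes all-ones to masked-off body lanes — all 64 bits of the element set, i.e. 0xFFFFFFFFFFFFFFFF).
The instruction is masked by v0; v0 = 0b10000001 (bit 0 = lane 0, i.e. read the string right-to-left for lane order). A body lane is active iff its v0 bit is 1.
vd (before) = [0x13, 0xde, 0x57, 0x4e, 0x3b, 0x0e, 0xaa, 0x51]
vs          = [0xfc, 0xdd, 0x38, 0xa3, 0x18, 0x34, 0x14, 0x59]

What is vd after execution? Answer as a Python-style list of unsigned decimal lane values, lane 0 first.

VLMAX = (256 × 2) / 64 = 8 lanes
vl ← min(1, 8) = 1
[0] sub(0x13,0xfc) = 0xffffffffffffff17
[1] tail/ones = 0xffffffffffffffff
[2] tail/ones = 0xffffffffffffffff
[3] tail/ones = 0xffffffffffffffff
[4] tail/ones = 0xffffffffffffffff
[5] tail/ones = 0xffffffffffffffff
[6] tail/ones = 0xffffffffffffffff
[7] tail/ones = 0xffffffffffffffff

vd = [18446744073709551383, 18446744073709551615, 18446744073709551615, 18446744073709551615, 18446744073709551615, 18446744073709551615, 18446744073709551615, 18446744073709551615]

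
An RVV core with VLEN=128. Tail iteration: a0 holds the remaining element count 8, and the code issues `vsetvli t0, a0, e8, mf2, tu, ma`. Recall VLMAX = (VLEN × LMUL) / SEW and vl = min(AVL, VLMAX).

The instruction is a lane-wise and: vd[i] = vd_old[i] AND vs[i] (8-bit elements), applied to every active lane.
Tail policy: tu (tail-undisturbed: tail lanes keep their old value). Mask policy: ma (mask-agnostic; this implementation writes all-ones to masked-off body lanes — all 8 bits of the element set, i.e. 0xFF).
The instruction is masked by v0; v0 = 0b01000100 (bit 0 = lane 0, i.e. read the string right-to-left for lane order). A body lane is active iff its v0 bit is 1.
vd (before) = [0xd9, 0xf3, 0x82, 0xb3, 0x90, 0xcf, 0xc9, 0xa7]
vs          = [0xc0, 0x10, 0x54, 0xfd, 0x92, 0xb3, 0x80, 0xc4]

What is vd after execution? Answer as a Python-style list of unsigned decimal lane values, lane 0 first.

VLMAX = VLEN×LMUL/SEW = 128×1/2/8 = 8
AVL=8 ≤ VLMAX=8, so vl = 8
vd[0] mask-off/ones -> 0xff
vd[1] mask-off/ones -> 0xff
vd[2] and(0x82,0x54) -> 0x00
vd[3] mask-off/ones -> 0xff
vd[4] mask-off/ones -> 0xff
vd[5] mask-off/ones -> 0xff
vd[6] and(0xc9,0x80) -> 0x80
vd[7] mask-off/ones -> 0xff

vd = [255, 255, 0, 255, 255, 255, 128, 255]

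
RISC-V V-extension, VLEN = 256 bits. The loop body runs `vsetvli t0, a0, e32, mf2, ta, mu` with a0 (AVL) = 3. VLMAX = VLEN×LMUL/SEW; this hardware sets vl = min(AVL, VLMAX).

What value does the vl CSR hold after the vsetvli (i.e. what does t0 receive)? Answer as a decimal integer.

vl = 3

VLMAX = VLEN×LMUL/SEW = 256×1/2/32 = 4
vl = min(AVL, VLMAX) = min(3, 4) = 3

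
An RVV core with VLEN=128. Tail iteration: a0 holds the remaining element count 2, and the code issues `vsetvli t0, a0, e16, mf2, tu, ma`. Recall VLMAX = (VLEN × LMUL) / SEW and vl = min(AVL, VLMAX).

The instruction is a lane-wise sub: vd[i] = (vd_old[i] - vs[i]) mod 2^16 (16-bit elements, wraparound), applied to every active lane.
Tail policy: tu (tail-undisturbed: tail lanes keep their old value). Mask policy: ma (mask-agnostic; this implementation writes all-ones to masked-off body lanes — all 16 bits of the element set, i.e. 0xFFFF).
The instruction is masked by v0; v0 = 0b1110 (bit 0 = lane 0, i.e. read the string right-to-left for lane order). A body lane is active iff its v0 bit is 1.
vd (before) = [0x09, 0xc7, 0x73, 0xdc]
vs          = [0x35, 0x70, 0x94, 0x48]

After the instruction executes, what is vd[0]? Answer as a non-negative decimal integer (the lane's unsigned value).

lanes per group: 128·1/2/16 = 4
vl ← min(2, 4) = 2
vd[0] mask-off/ones -> 0xffff
vd[1] sub(0xc7,0x70) -> 0x57
vd[2] tail/keep -> 0x73
vd[3] tail/keep -> 0xdc

vd[0] = 65535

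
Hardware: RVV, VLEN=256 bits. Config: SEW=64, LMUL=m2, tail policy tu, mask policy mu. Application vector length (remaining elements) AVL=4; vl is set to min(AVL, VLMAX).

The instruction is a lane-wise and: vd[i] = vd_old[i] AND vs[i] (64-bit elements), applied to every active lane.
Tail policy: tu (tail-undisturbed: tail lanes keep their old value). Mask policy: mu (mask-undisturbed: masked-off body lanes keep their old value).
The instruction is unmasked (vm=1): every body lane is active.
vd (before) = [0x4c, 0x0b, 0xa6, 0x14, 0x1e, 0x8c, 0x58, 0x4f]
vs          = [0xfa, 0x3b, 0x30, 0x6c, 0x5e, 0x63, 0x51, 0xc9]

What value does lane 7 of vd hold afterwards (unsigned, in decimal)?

VLMAX = (256 × 2) / 64 = 8 lanes
vl ← min(4, 8) = 4
[0] and(0x4c,0xfa) = 0x48
[1] and(0x0b,0x3b) = 0x0b
[2] and(0xa6,0x30) = 0x20
[3] and(0x14,0x6c) = 0x04
[4] tail/keep = 0x1e
[5] tail/keep = 0x8c
[6] tail/keep = 0x58
[7] tail/keep = 0x4f

vd[7] = 79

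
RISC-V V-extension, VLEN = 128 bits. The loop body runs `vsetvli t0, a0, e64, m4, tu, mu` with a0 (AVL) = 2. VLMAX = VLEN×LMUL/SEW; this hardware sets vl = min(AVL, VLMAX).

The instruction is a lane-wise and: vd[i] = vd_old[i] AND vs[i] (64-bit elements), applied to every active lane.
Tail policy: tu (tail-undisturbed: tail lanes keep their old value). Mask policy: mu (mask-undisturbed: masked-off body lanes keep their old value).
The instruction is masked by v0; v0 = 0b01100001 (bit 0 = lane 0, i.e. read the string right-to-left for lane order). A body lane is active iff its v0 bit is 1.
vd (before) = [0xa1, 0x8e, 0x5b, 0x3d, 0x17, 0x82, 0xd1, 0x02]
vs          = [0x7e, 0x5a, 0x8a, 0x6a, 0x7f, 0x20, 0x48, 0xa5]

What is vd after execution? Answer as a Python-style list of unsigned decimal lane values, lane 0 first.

vd = [32, 142, 91, 61, 23, 130, 209, 2]

lanes per group: 128·4/64 = 8
AVL=2 ≤ VLMAX=8, so vl = 2
  i=0: and(0xa1,0x7e) → 32
  i=1: mask-off/keep → 142
  i=2: tail/keep → 91
  i=3: tail/keep → 61
  i=4: tail/keep → 23
  i=5: tail/keep → 130
  i=6: tail/keep → 209
  i=7: tail/keep → 2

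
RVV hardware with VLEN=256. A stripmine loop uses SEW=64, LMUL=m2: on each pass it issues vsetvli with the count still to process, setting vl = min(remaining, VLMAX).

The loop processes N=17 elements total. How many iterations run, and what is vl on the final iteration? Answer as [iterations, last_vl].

lanes per group: 256·2/64 = 8
N=17: ⌈17/8⌉ = 3 iters; last vl = 17 − 2×8 = 1

[iterations, last_vl] = [3, 1]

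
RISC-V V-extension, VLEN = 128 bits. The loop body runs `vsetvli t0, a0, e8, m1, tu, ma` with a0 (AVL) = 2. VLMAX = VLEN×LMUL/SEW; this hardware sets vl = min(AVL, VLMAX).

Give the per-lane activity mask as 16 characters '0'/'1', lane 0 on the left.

predicate = 1100000000000000

VLMAX = (128 × 1) / 8 = 16 lanes
vl = min(AVL, VLMAX) = min(2, 16) = 2
bits (lane 0 leftmost): 1100000000000000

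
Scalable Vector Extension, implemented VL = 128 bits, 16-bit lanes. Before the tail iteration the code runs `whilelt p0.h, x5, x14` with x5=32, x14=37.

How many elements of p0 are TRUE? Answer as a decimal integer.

lane count: 128 div 16 = 8
p0[j] = (32+j < 37); true for j=0..4 → 5 lanes set

vl = 5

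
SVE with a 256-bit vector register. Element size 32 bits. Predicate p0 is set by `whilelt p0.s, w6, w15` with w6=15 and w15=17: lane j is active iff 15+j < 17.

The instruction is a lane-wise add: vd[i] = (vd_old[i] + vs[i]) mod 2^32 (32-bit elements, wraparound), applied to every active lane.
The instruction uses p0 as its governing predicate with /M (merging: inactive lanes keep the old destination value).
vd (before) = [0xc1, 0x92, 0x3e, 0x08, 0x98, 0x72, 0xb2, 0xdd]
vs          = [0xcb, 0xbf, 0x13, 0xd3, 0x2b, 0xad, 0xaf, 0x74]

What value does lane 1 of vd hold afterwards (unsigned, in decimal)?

vd[1] = 337

register lanes = 256/32 = 8
active while 15+j < 17, i.e. j ∈ [0,2) capped at 8 ⇒ 2
  i=0: add(0xc1,0xcb) → 396
  i=1: add(0x92,0xbf) → 337
  i=2: tail/keep → 62
  i=3: tail/keep → 8
  i=4: tail/keep → 152
  i=5: tail/keep → 114
  i=6: tail/keep → 178
  i=7: tail/keep → 221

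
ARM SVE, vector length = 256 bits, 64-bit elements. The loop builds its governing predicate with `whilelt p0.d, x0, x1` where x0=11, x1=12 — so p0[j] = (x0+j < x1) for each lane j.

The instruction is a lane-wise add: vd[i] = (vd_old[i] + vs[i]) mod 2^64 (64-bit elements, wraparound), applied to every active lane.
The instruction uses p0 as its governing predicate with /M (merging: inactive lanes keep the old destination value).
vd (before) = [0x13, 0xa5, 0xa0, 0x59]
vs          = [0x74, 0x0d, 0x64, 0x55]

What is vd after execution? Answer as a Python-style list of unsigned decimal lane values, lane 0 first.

vd = [135, 165, 160, 89]

256-bit reg / 64-bit elem → 4 lanes
active while 11+j < 12, i.e. j ∈ [0,1) capped at 4 ⇒ 1
[0] add(0x13,0x74) = 0x87
[1] tail/keep = 0xa5
[2] tail/keep = 0xa0
[3] tail/keep = 0x59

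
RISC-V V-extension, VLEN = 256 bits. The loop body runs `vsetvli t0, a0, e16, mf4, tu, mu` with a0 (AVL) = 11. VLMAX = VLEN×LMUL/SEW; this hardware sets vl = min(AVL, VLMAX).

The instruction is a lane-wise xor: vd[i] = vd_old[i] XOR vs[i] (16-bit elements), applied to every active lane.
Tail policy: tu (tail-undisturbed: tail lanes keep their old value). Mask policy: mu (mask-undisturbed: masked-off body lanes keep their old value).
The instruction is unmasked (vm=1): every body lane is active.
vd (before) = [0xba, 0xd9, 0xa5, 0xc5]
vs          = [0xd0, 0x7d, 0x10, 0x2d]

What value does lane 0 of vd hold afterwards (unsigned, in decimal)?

VLMAX = (256 × 1/4) / 16 = 4 lanes
vl ← min(11, 4) = 4
[0] xor(0xba,0xd0) = 0x6a
[1] xor(0xd9,0x7d) = 0xa4
[2] xor(0xa5,0x10) = 0xb5
[3] xor(0xc5,0x2d) = 0xe8

vd[0] = 106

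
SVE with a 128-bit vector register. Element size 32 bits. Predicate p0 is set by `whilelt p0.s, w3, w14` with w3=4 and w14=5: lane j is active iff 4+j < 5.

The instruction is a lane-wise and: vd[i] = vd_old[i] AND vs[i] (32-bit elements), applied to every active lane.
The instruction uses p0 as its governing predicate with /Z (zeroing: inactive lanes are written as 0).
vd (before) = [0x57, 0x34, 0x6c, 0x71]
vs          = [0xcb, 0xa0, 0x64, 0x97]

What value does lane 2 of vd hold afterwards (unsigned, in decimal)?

vd[2] = 0

128-bit reg / 32-bit elem → 4 lanes
whilelt: lane j active iff 4+j < 5 → j < 1 → 1 active
  i=0: and(0x57,0xcb) → 67
  i=1: tail/zero → 0
  i=2: tail/zero → 0
  i=3: tail/zero → 0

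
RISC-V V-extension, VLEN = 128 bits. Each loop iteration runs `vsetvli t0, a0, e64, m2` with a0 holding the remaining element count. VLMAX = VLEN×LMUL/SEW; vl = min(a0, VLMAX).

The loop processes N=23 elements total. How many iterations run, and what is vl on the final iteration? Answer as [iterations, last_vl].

VLMAX = (128 × 2) / 64 = 4 lanes
23 elements at 4/iter → 6 passes, remainder 3 on the last

[iterations, last_vl] = [6, 3]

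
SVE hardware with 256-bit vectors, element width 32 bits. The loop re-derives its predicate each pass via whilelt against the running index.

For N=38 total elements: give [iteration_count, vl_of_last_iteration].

[iterations, last_vl] = [5, 6]

256-bit reg / 32-bit elem → 8 lanes
N=38: ⌈38/8⌉ = 5 iters; last vl = 38 − 4×8 = 6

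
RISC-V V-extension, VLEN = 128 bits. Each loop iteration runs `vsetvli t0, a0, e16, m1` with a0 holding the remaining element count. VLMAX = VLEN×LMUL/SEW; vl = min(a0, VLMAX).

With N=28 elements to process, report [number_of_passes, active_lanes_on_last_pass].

VLMAX = (128 × 1) / 16 = 8 lanes
iterations = ceil(28/8) = 4; final-pass vl = 4

[iterations, last_vl] = [4, 4]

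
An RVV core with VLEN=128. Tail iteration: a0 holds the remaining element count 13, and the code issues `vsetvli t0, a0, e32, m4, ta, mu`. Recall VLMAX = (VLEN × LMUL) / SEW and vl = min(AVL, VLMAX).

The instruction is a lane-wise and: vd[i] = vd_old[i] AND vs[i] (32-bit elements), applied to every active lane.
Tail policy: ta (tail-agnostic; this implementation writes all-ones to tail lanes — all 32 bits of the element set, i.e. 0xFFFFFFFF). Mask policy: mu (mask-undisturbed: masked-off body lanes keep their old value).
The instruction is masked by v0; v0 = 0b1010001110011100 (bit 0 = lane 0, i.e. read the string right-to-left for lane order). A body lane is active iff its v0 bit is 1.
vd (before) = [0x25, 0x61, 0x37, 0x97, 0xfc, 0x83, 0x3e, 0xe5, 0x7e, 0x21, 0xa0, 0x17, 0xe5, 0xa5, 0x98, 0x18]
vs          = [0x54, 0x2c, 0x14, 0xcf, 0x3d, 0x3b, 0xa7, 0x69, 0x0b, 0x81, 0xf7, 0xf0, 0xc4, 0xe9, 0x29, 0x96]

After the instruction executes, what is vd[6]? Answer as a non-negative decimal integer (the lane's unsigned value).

VLMAX = VLEN×LMUL/SEW = 128×4/32 = 16
vl = min(AVL, VLMAX) = min(13, 16) = 13
lane  0: mask-off/keep ⇒ 0x25
lane  1: mask-off/keep ⇒ 0x61
lane  2: and(0x37,0x14) ⇒ 0x14
lane  3: and(0x97,0xcf) ⇒ 0x87
lane  4: and(0xfc,0x3d) ⇒ 0x3c
lane  5: mask-off/keep ⇒ 0x83
lane  6: mask-off/keep ⇒ 0x3e
lane  7: and(0xe5,0x69) ⇒ 0x61
lane  8: and(0x7e,0x0b) ⇒ 0x0a
lane  9: and(0x21,0x81) ⇒ 0x01
lane 10: mask-off/keep ⇒ 0xa0
lane 11: mask-off/keep ⇒ 0x17
lane 12: mask-off/keep ⇒ 0xe5
lane 13: tail/ones ⇒ 0xffffffff
lane 14: tail/ones ⇒ 0xffffffff
lane 15: tail/ones ⇒ 0xffffffff

vd[6] = 62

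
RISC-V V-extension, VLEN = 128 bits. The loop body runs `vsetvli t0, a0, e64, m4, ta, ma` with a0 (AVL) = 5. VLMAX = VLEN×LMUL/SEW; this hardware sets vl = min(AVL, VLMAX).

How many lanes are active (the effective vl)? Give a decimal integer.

lanes per group: 128·4/64 = 8
vl ← min(5, 8) = 5

vl = 5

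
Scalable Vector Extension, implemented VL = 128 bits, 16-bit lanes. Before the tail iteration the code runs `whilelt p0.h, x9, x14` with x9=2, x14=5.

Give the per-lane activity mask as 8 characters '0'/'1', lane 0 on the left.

128-bit reg / 16-bit elem → 8 lanes
active while 2+j < 5, i.e. j ∈ [0,3) capped at 8 ⇒ 3
bits (lane 0 leftmost): 11100000

predicate = 11100000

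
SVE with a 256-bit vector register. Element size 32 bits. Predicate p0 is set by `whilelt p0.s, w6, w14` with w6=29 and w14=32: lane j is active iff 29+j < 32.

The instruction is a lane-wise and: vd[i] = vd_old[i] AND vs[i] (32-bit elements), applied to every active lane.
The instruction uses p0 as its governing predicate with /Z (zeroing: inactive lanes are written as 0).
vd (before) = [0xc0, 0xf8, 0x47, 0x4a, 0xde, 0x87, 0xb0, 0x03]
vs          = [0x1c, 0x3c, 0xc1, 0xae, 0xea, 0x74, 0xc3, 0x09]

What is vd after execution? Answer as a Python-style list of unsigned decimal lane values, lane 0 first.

vd = [0, 56, 65, 0, 0, 0, 0, 0]

register lanes = 256/32 = 8
p0[j] = (29+j < 32); true for j=0..2 → 3 lanes set
[0] and(0xc0,0x1c) = 0x00
[1] and(0xf8,0x3c) = 0x38
[2] and(0x47,0xc1) = 0x41
[3] tail/zero = 0x00
[4] tail/zero = 0x00
[5] tail/zero = 0x00
[6] tail/zero = 0x00
[7] tail/zero = 0x00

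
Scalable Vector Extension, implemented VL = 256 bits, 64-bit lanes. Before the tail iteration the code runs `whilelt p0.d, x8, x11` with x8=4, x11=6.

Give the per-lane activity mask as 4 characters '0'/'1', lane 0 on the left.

lane count: 256 div 64 = 4
p0[j] = (4+j < 6); true for j=0..1 → 2 lanes set
bits (lane 0 leftmost): 1100

predicate = 1100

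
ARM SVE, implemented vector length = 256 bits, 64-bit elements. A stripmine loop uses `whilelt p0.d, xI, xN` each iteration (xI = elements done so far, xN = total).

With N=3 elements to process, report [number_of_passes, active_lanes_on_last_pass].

[iterations, last_vl] = [1, 3]

lane count: 256 div 64 = 4
N=3: ⌈3/4⌉ = 1 iters; last vl = 3 − 0×4 = 3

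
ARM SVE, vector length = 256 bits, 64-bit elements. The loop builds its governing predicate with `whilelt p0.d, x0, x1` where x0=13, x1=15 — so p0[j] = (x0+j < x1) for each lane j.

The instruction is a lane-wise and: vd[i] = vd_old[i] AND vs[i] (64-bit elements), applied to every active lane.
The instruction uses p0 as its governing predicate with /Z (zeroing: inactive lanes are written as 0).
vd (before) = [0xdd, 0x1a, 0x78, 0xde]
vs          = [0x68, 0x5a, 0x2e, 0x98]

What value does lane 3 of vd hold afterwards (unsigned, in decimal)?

vd[3] = 0

register lanes = 256/64 = 4
p0[j] = (13+j < 15); true for j=0..1 → 2 lanes set
vd[0] and(0xdd,0x68) -> 0x48
vd[1] and(0x1a,0x5a) -> 0x1a
vd[2] tail/zero -> 0x00
vd[3] tail/zero -> 0x00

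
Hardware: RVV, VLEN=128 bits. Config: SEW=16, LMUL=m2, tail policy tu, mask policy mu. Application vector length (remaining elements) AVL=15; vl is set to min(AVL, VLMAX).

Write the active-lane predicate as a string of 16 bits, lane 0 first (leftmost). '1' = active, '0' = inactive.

predicate = 1111111111111110

lanes per group: 128·2/16 = 16
vl ← min(15, 16) = 15
bits (lane 0 leftmost): 1111111111111110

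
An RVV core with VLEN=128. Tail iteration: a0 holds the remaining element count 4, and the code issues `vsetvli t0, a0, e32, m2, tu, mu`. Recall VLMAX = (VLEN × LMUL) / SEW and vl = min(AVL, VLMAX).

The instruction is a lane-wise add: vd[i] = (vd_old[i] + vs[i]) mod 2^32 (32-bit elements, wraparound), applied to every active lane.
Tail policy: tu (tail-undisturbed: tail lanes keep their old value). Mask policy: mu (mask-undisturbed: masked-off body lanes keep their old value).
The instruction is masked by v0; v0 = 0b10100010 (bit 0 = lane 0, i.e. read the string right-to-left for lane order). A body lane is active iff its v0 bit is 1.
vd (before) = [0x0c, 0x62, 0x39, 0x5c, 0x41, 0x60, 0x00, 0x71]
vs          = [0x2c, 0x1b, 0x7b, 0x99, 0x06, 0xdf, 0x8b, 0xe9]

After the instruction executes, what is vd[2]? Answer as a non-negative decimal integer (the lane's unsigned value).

lanes per group: 128·2/32 = 8
AVL=4 ≤ VLMAX=8, so vl = 4
lane  0: mask-off/keep ⇒ 0x0c
lane  1: add(0x62,0x1b) ⇒ 0x7d
lane  2: mask-off/keep ⇒ 0x39
lane  3: mask-off/keep ⇒ 0x5c
lane  4: tail/keep ⇒ 0x41
lane  5: tail/keep ⇒ 0x60
lane  6: tail/keep ⇒ 0x00
lane  7: tail/keep ⇒ 0x71

vd[2] = 57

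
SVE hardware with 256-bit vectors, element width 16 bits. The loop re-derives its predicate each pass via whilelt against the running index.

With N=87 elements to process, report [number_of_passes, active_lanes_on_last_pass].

register lanes = 256/16 = 16
87 elements at 16/iter → 6 passes, remainder 7 on the last

[iterations, last_vl] = [6, 7]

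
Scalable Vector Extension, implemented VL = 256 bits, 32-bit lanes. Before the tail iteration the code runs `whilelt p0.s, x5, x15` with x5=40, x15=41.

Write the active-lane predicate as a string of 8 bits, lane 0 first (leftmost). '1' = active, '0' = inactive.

predicate = 10000000

256-bit reg / 32-bit elem → 8 lanes
active while 40+j < 41, i.e. j ∈ [0,1) capped at 8 ⇒ 1
bits (lane 0 leftmost): 10000000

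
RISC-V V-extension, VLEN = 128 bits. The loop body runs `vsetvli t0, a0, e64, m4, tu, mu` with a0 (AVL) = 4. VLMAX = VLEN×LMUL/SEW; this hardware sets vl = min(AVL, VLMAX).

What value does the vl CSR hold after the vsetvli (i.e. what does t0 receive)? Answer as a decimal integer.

vl = 4

VLMAX = (128 × 4) / 64 = 8 lanes
vl = min(AVL, VLMAX) = min(4, 8) = 4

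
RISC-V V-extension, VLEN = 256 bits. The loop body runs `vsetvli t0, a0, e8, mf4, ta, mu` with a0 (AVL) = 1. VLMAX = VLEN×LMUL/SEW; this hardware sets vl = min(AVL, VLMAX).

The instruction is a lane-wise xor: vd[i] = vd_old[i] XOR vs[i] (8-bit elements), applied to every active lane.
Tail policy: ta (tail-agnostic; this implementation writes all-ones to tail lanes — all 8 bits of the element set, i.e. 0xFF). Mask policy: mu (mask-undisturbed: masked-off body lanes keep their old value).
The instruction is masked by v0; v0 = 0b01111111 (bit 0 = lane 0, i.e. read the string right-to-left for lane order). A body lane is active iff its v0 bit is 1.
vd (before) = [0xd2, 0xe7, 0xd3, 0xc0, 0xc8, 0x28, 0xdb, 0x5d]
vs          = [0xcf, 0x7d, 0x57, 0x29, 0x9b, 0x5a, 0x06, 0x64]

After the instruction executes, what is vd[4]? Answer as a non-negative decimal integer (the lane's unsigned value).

VLMAX = (256 × 1/4) / 8 = 8 lanes
vl ← min(1, 8) = 1
lane  0: xor(0xd2,0xcf) ⇒ 0x1d
lane  1: tail/ones ⇒ 0xff
lane  2: tail/ones ⇒ 0xff
lane  3: tail/ones ⇒ 0xff
lane  4: tail/ones ⇒ 0xff
lane  5: tail/ones ⇒ 0xff
lane  6: tail/ones ⇒ 0xff
lane  7: tail/ones ⇒ 0xff

vd[4] = 255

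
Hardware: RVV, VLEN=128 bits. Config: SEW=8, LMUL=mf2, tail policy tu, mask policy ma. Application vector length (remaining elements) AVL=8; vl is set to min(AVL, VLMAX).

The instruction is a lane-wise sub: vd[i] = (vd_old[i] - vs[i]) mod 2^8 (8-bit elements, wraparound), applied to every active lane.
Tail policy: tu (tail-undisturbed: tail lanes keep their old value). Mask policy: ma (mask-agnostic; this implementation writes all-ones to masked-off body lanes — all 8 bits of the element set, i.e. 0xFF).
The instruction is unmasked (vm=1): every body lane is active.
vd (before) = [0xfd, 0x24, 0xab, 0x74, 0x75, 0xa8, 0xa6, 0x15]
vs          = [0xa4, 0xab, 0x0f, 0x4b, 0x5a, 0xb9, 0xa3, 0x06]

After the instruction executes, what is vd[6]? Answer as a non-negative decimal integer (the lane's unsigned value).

vd[6] = 3

lanes per group: 128·1/2/8 = 8
AVL=8 ≤ VLMAX=8, so vl = 8
  i=0: sub(0xfd,0xa4) → 89
  i=1: sub(0x24,0xab) → 121
  i=2: sub(0xab,0x0f) → 156
  i=3: sub(0x74,0x4b) → 41
  i=4: sub(0x75,0x5a) → 27
  i=5: sub(0xa8,0xb9) → 239
  i=6: sub(0xa6,0xa3) → 3
  i=7: sub(0x15,0x06) → 15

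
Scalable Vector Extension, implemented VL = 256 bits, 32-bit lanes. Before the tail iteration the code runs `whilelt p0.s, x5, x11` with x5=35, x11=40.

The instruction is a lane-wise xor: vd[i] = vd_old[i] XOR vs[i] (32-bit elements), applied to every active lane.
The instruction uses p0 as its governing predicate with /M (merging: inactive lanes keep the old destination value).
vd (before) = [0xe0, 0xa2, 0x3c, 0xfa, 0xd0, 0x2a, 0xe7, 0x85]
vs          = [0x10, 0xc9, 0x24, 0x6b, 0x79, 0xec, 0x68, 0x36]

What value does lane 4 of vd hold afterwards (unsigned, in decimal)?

vd[4] = 169

register lanes = 256/32 = 8
p0[j] = (35+j < 40); true for j=0..4 → 5 lanes set
vd[0] xor(0xe0,0x10) -> 0xf0
vd[1] xor(0xa2,0xc9) -> 0x6b
vd[2] xor(0x3c,0x24) -> 0x18
vd[3] xor(0xfa,0x6b) -> 0x91
vd[4] xor(0xd0,0x79) -> 0xa9
vd[5] tail/keep -> 0x2a
vd[6] tail/keep -> 0xe7
vd[7] tail/keep -> 0x85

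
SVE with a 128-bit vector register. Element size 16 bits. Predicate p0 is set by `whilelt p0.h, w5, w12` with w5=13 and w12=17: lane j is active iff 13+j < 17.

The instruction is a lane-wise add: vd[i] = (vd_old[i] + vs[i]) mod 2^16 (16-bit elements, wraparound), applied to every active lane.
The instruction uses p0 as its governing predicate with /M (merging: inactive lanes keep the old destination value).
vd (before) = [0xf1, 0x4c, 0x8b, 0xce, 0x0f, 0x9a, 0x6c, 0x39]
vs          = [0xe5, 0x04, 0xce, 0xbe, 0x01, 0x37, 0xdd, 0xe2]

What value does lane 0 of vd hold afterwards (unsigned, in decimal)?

register lanes = 128/16 = 8
p0[j] = (13+j < 17); true for j=0..3 → 4 lanes set
[0] add(0xf1,0xe5) = 0x1d6
[1] add(0x4c,0x04) = 0x50
[2] add(0x8b,0xce) = 0x159
[3] add(0xce,0xbe) = 0x18c
[4] tail/keep = 0x0f
[5] tail/keep = 0x9a
[6] tail/keep = 0x6c
[7] tail/keep = 0x39

vd[0] = 470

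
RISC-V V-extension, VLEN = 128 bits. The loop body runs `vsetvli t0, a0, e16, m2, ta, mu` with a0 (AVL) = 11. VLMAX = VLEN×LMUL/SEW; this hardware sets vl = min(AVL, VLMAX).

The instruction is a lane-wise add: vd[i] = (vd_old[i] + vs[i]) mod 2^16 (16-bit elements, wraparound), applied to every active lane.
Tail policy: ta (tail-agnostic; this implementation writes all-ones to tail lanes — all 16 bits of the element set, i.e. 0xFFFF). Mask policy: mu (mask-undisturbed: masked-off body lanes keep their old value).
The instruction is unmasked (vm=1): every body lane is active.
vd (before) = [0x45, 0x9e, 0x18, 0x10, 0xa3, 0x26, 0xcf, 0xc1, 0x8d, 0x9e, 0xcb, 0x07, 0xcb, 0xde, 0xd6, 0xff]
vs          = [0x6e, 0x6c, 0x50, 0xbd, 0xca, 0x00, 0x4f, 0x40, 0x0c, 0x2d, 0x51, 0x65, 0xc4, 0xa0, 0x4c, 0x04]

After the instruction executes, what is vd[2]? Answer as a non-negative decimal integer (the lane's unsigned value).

lanes per group: 128·2/16 = 16
vl ← min(11, 16) = 11
lane  0: add(0x45,0x6e) ⇒ 0xb3
lane  1: add(0x9e,0x6c) ⇒ 0x10a
lane  2: add(0x18,0x50) ⇒ 0x68
lane  3: add(0x10,0xbd) ⇒ 0xcd
lane  4: add(0xa3,0xca) ⇒ 0x16d
lane  5: add(0x26,0x00) ⇒ 0x26
lane  6: add(0xcf,0x4f) ⇒ 0x11e
lane  7: add(0xc1,0x40) ⇒ 0x101
lane  8: add(0x8d,0x0c) ⇒ 0x99
lane  9: add(0x9e,0x2d) ⇒ 0xcb
lane 10: add(0xcb,0x51) ⇒ 0x11c
lane 11: tail/ones ⇒ 0xffff
lane 12: tail/ones ⇒ 0xffff
lane 13: tail/ones ⇒ 0xffff
lane 14: tail/ones ⇒ 0xffff
lane 15: tail/ones ⇒ 0xffff

vd[2] = 104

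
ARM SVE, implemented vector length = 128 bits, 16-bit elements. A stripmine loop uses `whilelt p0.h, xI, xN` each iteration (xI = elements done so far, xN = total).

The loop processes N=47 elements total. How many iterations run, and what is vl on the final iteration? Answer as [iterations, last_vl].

128-bit reg / 16-bit elem → 8 lanes
N=47: ⌈47/8⌉ = 6 iters; last vl = 47 − 5×8 = 7

[iterations, last_vl] = [6, 7]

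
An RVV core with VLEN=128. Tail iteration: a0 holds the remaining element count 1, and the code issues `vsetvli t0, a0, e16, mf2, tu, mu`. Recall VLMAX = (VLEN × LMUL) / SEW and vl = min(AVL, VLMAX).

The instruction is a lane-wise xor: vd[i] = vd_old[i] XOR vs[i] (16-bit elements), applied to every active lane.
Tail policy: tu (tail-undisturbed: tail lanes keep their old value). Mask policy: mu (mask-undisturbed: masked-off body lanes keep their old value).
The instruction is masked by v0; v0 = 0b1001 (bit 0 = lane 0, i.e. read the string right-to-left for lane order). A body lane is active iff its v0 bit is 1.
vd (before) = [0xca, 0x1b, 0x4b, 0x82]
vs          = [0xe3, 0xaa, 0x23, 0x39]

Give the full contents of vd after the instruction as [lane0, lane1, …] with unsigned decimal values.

VLMAX = VLEN×LMUL/SEW = 128×1/2/16 = 4
vl = min(AVL, VLMAX) = min(1, 4) = 1
  i=0: xor(0xca,0xe3) → 41
  i=1: tail/keep → 27
  i=2: tail/keep → 75
  i=3: tail/keep → 130

vd = [41, 27, 75, 130]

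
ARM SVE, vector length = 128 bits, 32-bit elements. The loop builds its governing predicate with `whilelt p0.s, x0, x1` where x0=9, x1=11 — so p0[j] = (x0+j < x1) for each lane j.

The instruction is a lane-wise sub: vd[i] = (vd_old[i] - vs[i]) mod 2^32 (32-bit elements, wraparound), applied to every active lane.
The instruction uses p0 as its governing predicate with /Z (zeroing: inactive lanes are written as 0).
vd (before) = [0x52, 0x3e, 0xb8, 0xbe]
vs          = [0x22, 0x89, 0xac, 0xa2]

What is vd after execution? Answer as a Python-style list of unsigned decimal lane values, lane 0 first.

vd = [48, 4294967221, 0, 0]

lane count: 128 div 32 = 4
p0[j] = (9+j < 11); true for j=0..1 → 2 lanes set
vd[0] sub(0x52,0x22) -> 0x30
vd[1] sub(0x3e,0x89) -> 0xffffffb5
vd[2] tail/zero -> 0x00
vd[3] tail/zero -> 0x00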